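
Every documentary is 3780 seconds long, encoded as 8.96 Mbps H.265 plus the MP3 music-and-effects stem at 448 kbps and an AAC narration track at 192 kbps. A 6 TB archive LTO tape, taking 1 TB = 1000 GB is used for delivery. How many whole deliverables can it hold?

1322

Audio total: 448 + 192 = 640 kbps = 0.640 Mbps.
Total bitrate: 9.600 Mbps.
Per item: 9.600 Mbps × 3780 s = 36,288 Mb = 4,536 MB.
Capacity: 6 TB = 48,000,000 Mb; 1322.75 items → 1322 complete.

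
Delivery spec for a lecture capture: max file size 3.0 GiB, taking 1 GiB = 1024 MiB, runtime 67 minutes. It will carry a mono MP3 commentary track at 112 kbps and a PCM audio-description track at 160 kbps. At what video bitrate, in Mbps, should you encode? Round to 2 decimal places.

6.14 Mbps

Budget: 3.0 GiB = 25769.8 Mb.
67 min = 4020 s
Total bitrate budget: 25769.8 Mb / 4020 s = 6.410 Mbps.
Audio total: 112 + 160 = 272 kbps = 0.272 Mbps.
Video: 6.410 − 0.272 = 6.138 Mbps.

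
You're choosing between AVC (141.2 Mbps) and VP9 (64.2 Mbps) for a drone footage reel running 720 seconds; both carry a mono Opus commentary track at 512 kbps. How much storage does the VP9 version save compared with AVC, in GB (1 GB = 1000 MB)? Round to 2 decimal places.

Audio: 512 kbps = 0.512 Mbps.
AVC: 141.712 Mbps × 720 s = 102032.6 Mb = 12.754 GB.
VP9: 64.712 Mbps × 720 s = 46592.6 Mb = 5.824 GB.
Saving: 12.754 − 5.824 = 6.930 GB.

6.93 GB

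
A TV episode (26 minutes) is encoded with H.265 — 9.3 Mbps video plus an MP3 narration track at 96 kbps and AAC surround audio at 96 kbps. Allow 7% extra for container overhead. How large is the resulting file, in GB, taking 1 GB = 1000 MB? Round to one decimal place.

2.0 GB

26 min = 1560 s
Audio total: 96 + 96 = 192 kbps = 0.192 Mbps.
Total bitrate: 9.3 + 0.192 = 9.492 Mbps.
Stream data: 9.492 Mbps × 1560 s = 14807.5 Mb.
With 7% container overhead: ×1.07.
15,844 Mb ÷ 8 = 1,981 MB → 1.981 GB.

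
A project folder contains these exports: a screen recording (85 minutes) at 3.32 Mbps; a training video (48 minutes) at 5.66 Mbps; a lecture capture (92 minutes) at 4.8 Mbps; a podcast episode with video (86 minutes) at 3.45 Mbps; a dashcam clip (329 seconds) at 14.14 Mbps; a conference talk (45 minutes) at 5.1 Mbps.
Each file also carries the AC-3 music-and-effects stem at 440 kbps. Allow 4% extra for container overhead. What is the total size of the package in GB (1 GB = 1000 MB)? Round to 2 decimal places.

Audio: 440 kbps = 0.440 Mbps.
screen recording: 3.760 Mbps × 5100 s × 1.04 = 19943.0 Mb
training video: 6.100 Mbps × 2880 s × 1.04 = 18270.7 Mb
lecture capture: 5.240 Mbps × 5520 s × 1.04 = 30081.8 Mb
podcast episode with video: 3.890 Mbps × 5160 s × 1.04 = 20875.3 Mb
dashcam clip: 14.580 Mbps × 329 s × 1.04 = 4988.7 Mb
conference talk: 5.540 Mbps × 2700 s × 1.04 = 15556.3 Mb
Total: 109715.9 Mb = 13714.5 MB.
= 13.71 GB.

13.71 GB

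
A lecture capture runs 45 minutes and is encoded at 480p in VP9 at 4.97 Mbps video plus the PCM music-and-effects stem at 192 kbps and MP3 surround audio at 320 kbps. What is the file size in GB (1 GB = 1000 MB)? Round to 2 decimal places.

45 min = 2700 s
Audio total: 192 + 320 = 512 kbps = 0.512 Mbps.
Total bitrate: 4.97 + 0.512 = 5.482 Mbps.
Stream data: 5.482 Mbps × 2700 s = 14801.4 Mb.
14,801 Mb ÷ 8 = 1,850 MB → 1.850 GB.

1.85 GB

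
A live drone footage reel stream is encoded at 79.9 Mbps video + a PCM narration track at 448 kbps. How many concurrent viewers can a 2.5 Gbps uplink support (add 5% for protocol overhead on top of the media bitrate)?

Audio: 448 kbps = 0.448 Mbps.
Per-viewer media rate: 80.348 Mbps.
On the wire with 5% overhead: 84.365 Mbps.
2.5 Gbps = 2,500 Mbps; 2,500 / 84.365 = 29.63 → 29 viewers.

29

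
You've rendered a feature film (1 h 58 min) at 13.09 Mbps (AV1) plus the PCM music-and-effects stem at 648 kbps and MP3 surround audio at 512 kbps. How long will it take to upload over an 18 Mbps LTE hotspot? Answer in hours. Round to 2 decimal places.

1.56 hours

1 h 58 min = 118 min = 7080 s
Audio total: 648 + 512 = 1160 kbps = 1.160 Mbps.
Total bitrate: 14.250 Mbps.
File: 14.250 Mbps × 7080 s = 100890.0 Mb.
At 18 Mbps: 100890.0 / 18 = 5605.0 s ≈ 1.56 hours.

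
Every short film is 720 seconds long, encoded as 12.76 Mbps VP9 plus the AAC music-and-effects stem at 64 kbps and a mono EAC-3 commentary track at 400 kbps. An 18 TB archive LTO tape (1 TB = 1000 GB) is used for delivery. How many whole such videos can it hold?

Audio total: 64 + 400 = 464 kbps = 0.464 Mbps.
Total bitrate: 13.224 Mbps.
Per item: 13.224 Mbps × 720 s = 9,521 Mb = 1,190 MB.
Capacity: 18 TB = 144,000,000 Mb; 15124.02 items → 15124 complete.

15124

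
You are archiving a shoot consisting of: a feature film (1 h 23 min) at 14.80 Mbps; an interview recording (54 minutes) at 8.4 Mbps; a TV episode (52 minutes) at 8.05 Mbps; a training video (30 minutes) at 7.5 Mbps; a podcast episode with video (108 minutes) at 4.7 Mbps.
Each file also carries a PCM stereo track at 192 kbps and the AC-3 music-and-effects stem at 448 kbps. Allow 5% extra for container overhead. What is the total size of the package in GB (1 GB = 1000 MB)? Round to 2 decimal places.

Audio total: 192 + 448 = 640 kbps = 0.640 Mbps.
feature film: 15.440 Mbps × 4980 s × 1.05 = 80735.8 Mb
interview recording: 9.040 Mbps × 3240 s × 1.05 = 30754.1 Mb
TV episode: 8.690 Mbps × 3120 s × 1.05 = 28468.4 Mb
training video: 8.140 Mbps × 1800 s × 1.05 = 15384.6 Mb
podcast episode with video: 5.340 Mbps × 6480 s × 1.05 = 36333.4 Mb
Total: 191676.2 Mb = 23959.5 MB.
= 23.96 GB.

23.96 GB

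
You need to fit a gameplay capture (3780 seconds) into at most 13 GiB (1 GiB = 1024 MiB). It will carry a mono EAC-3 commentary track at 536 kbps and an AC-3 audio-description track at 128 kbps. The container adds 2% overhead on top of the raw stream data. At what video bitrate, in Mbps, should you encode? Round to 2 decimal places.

28.30 Mbps

Budget: 13 GiB = 111669.1 Mb.
Stream payload after overhead: 111669.1 / 1.02 = 109479.6 Mb.
Total bitrate budget: 109479.6 Mb / 3780 s = 28.963 Mbps.
Audio total: 536 + 128 = 664 kbps = 0.664 Mbps.
Video: 28.963 − 0.664 = 28.299 Mbps.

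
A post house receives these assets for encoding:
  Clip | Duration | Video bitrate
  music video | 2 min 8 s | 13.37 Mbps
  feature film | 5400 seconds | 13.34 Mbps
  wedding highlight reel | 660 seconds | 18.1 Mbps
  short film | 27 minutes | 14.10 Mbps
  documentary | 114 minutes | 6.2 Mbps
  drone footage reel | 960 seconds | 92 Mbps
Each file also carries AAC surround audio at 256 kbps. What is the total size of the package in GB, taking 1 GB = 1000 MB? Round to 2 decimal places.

Audio: 256 kbps = 0.256 Mbps.
music video: 13.626 Mbps × 128 s = 1744.1 Mb
feature film: 13.596 Mbps × 5400 s = 73418.4 Mb
wedding highlight reel: 18.356 Mbps × 660 s = 12115.0 Mb
short film: 14.356 Mbps × 1620 s = 23256.7 Mb
documentary: 6.456 Mbps × 6840 s = 44159.0 Mb
drone footage reel: 92.256 Mbps × 960 s = 88565.8 Mb
Total: 243259.0 Mb = 30407.4 MB.
= 30.41 GB.

30.41 GB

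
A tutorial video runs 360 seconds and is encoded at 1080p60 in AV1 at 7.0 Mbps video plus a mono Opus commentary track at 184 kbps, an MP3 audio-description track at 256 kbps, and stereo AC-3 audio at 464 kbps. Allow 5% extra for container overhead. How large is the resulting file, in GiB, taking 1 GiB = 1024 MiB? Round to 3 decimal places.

0.348 GiB

Audio total: 184 + 256 + 464 = 904 kbps = 0.904 Mbps.
Total bitrate: 7.0 + 0.904 = 7.904 Mbps.
Stream data: 7.904 Mbps × 360 s = 2845.4 Mb.
With 5% container overhead: ×1.05.
2,988 Mb = 373,464,000 bytes ÷ 1,073,741,824 = 0.3478 GiB.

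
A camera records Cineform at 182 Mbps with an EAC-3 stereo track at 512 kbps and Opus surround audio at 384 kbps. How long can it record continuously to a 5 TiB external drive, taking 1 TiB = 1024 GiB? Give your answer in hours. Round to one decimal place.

Audio total: 512 + 384 = 896 kbps = 0.896 Mbps.
Total bitrate: 182 + 0.896 = 182.896 Mbps.
Capacity: 5 TiB = 43,980,465 Mb.
Recording time: 43,980,465 / 182.896 = 240,467 s ≈ 66.8 hours.

66.8 hours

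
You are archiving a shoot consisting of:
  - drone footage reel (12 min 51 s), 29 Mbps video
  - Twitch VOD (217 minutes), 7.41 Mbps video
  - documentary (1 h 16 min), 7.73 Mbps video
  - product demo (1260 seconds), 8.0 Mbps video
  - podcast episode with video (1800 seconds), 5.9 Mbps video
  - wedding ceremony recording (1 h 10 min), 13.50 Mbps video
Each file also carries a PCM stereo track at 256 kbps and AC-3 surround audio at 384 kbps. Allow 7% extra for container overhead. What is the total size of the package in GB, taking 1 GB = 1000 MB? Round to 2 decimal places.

33.15 GB

Audio total: 256 + 384 = 640 kbps = 0.640 Mbps.
drone footage reel: 29.640 Mbps × 771 s × 1.07 = 24452.1 Mb
Twitch VOD: 8.050 Mbps × 13020 s × 1.07 = 112147.8 Mb
documentary: 8.370 Mbps × 4560 s × 1.07 = 40838.9 Mb
product demo: 8.640 Mbps × 1260 s × 1.07 = 11648.4 Mb
podcast episode with video: 6.540 Mbps × 1800 s × 1.07 = 12596.0 Mb
wedding ceremony recording: 14.140 Mbps × 4200 s × 1.07 = 63545.2 Mb
Total: 265228.4 Mb = 33153.6 MB.
= 33.15 GB.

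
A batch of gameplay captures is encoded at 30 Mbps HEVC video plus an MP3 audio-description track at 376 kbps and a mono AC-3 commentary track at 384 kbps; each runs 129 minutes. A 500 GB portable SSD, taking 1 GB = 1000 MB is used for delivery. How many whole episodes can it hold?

129 min = 7740 s
Audio total: 376 + 384 = 760 kbps = 0.760 Mbps.
Total bitrate: 30.760 Mbps.
Per item: 30.760 Mbps × 7740 s = 238,082 Mb = 29,760 MB.
Capacity: 500 GB = 4,000,000 Mb; 16.80 items → 16 complete.

16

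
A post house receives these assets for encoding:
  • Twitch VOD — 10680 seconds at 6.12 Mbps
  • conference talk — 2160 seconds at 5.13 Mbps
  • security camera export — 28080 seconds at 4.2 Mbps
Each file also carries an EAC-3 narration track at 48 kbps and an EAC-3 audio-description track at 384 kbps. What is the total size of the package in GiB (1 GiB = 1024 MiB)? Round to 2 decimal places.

24.69 GiB

Audio total: 48 + 384 = 432 kbps = 0.432 Mbps.
Twitch VOD: 6.552 Mbps × 10680 s = 69975.4 Mb
conference talk: 5.562 Mbps × 2160 s = 12013.9 Mb
security camera export: 4.632 Mbps × 28080 s = 130066.6 Mb
Total: 212055.8 Mb = 26507.0 MB.
= 24.69 GiB.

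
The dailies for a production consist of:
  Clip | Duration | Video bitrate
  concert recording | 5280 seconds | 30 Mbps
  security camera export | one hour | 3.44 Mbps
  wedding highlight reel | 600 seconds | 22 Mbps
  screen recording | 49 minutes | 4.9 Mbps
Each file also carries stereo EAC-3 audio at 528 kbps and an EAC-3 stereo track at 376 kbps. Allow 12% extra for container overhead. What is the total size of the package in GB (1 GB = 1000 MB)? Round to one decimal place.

Audio total: 528 + 376 = 904 kbps = 0.904 Mbps.
concert recording: 30.904 Mbps × 5280 s × 1.12 = 182753.9 Mb
security camera export: 4.344 Mbps × 3600 s × 1.12 = 17515.0 Mb
wedding highlight reel: 22.904 Mbps × 600 s × 1.12 = 15391.5 Mb
screen recording: 5.804 Mbps × 2940 s × 1.12 = 19111.4 Mb
Total: 234771.8 Mb = 29346.5 MB.
= 29.35 GB.

29.3 GB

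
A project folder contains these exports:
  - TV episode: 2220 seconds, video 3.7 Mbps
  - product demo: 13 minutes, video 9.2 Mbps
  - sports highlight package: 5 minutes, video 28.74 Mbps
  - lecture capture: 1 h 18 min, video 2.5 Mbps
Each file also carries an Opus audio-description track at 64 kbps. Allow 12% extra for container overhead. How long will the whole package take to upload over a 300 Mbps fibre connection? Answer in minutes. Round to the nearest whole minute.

Audio: 64 kbps = 0.064 Mbps.
TV episode: 3.764 Mbps × 2220 s × 1.12 = 9358.8 Mb
product demo: 9.264 Mbps × 780 s × 1.12 = 8093.0 Mb
sports highlight package: 28.804 Mbps × 300 s × 1.12 = 9678.1 Mb
lecture capture: 2.564 Mbps × 4680 s × 1.12 = 13439.5 Mb
Total: 40569.4 Mb = 5071.2 MB.
At 300 Mbps: 40569.4 / 300 = 135 s ≈ 2.25 minutes.

2 minutes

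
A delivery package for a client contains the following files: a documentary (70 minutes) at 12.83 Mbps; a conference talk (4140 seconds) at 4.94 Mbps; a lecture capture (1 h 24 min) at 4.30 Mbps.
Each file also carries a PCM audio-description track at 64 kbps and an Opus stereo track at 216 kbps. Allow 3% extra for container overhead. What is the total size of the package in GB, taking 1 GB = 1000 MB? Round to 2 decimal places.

Audio total: 64 + 216 = 280 kbps = 0.280 Mbps.
documentary: 13.110 Mbps × 4200 s × 1.03 = 56713.9 Mb
conference talk: 5.220 Mbps × 4140 s × 1.03 = 22259.1 Mb
lecture capture: 4.580 Mbps × 5040 s × 1.03 = 23775.7 Mb
Total: 102748.7 Mb = 12843.6 MB.
= 12.84 GB.

12.84 GB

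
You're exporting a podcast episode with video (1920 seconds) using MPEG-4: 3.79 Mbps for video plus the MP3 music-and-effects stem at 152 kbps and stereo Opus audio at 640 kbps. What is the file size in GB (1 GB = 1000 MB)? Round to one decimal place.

Audio total: 152 + 640 = 792 kbps = 0.792 Mbps.
Total bitrate: 3.79 + 0.792 = 4.582 Mbps.
Stream data: 4.582 Mbps × 1920 s = 8797.4 Mb.
8,797 Mb ÷ 8 = 1,100 MB → 1.100 GB.

1.1 GB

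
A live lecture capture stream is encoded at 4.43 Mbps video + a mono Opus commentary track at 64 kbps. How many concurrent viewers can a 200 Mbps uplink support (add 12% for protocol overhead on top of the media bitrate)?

Audio: 64 kbps = 0.064 Mbps.
Per-viewer media rate: 4.494 Mbps.
On the wire with 12% overhead: 5.033 Mbps.
200 Mbps = 200.0 Mbps; 200.0 / 5.033 = 39.74 → 39 viewers.

39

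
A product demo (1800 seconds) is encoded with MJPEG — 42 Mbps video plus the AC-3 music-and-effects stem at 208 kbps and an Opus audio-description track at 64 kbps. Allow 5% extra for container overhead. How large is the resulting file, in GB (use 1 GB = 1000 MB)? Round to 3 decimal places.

Audio total: 208 + 64 = 272 kbps = 0.272 Mbps.
Total bitrate: 42 + 0.272 = 42.272 Mbps.
Stream data: 42.272 Mbps × 1800 s = 76089.6 Mb.
With 5% container overhead: ×1.05.
79,894 Mb ÷ 8 = 9,987 MB → 9.987 GB.

9.987 GB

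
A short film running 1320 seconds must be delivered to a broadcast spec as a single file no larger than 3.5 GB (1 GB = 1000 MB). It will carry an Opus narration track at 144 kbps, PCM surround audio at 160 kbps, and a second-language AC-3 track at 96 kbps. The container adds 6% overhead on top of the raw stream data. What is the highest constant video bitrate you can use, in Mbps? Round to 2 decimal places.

Budget: 3.5 GB = 28000.0 Mb.
Stream payload after overhead: 28000.0 / 1.06 = 26415.1 Mb.
Total bitrate budget: 26415.1 Mb / 1320 s = 20.011 Mbps.
Audio total: 144 + 160 + 96 = 400 kbps = 0.400 Mbps.
Video: 20.011 − 0.400 = 19.611 Mbps.

19.61 Mbps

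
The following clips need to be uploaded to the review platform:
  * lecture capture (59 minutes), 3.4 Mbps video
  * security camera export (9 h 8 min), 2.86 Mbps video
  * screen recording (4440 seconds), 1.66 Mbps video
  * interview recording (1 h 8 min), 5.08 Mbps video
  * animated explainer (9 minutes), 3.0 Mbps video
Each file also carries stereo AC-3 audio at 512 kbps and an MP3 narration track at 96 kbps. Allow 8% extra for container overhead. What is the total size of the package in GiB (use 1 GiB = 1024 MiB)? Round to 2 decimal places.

Audio total: 512 + 96 = 608 kbps = 0.608 Mbps.
lecture capture: 4.008 Mbps × 3540 s × 1.08 = 15323.4 Mb
security camera export: 3.468 Mbps × 32880 s × 1.08 = 123150.1 Mb
screen recording: 2.268 Mbps × 4440 s × 1.08 = 10875.5 Mb
interview recording: 5.688 Mbps × 4080 s × 1.08 = 25063.6 Mb
animated explainer: 3.608 Mbps × 540 s × 1.08 = 2104.2 Mb
Total: 176516.8 Mb = 22064.6 MB.
= 20.55 GiB.

20.55 GiB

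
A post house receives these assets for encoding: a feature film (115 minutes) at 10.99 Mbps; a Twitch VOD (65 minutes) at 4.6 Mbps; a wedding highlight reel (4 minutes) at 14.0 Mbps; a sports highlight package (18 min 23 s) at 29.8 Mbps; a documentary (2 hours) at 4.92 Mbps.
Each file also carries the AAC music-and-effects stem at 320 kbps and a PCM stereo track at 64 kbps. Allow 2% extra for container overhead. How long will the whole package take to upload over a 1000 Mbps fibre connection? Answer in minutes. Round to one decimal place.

2.9 minutes

Audio total: 320 + 64 = 384 kbps = 0.384 Mbps.
feature film: 11.374 Mbps × 6900 s × 1.02 = 80050.2 Mb
Twitch VOD: 4.984 Mbps × 3900 s × 1.02 = 19826.4 Mb
wedding highlight reel: 14.384 Mbps × 240 s × 1.02 = 3521.2 Mb
sports highlight package: 30.184 Mbps × 1103 s × 1.02 = 33958.8 Mb
documentary: 5.304 Mbps × 7200 s × 1.02 = 38952.6 Mb
Total: 176309.2 Mb = 22038.6 MB.
At 1000 Mbps: 176309.2 / 1000 = 176 s ≈ 2.94 minutes.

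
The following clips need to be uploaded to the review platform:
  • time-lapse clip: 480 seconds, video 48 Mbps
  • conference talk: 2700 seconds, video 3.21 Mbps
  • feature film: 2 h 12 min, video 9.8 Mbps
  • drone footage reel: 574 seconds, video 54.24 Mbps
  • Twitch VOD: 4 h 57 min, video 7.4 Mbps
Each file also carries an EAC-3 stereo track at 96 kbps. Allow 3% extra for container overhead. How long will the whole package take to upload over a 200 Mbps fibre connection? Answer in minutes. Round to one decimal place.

Audio: 96 kbps = 0.096 Mbps.
time-lapse clip: 48.096 Mbps × 480 s × 1.03 = 23778.7 Mb
conference talk: 3.306 Mbps × 2700 s × 1.03 = 9194.0 Mb
feature film: 9.896 Mbps × 7920 s × 1.03 = 80727.6 Mb
drone footage reel: 54.336 Mbps × 574 s × 1.03 = 32124.5 Mb
Twitch VOD: 7.496 Mbps × 17820 s × 1.03 = 137586.1 Mb
Total: 283410.9 Mb = 35426.4 MB.
At 200 Mbps: 283410.9 / 200 = 1417 s ≈ 23.6 minutes.

23.6 minutes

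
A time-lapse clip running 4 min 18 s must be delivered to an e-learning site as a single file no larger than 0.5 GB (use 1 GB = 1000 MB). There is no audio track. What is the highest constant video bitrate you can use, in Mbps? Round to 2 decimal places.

Budget: 0.5 GB = 4000.0 Mb.
4 min 18 s = 258 s
Total bitrate budget: 4000.0 Mb / 258 s = 15.504 Mbps.

15.50 Mbps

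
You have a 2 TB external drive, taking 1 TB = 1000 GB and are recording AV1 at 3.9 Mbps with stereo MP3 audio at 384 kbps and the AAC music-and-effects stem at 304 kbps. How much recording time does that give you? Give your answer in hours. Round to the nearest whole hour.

Audio total: 384 + 304 = 688 kbps = 0.688 Mbps.
Total bitrate: 3.9 + 0.688 = 4.588 Mbps.
Capacity: 2 TB = 16,000,000 Mb.
Recording time: 16,000,000 / 4.588 = 3,487,358 s ≈ 969 hours.

969 hours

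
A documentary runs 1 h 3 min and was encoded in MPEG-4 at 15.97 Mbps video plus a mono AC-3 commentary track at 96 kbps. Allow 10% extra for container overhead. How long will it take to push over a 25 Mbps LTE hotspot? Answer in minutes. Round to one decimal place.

44.5 minutes

1 h 3 min = 63 min = 3780 s
Audio: 96 kbps = 0.096 Mbps.
Total bitrate: 16.066 Mbps.
File: 16.066 Mbps × 3780 s = 60729.5 Mb.
With 10% container overhead: ×1.10. → 66802.4 Mb.
At 25 Mbps: 66802.4 / 25 = 2672.1 s ≈ 44.5 minutes.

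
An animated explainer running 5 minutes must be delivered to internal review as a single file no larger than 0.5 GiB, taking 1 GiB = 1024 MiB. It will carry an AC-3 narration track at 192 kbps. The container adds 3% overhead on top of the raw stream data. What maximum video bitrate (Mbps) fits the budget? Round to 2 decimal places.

Budget: 0.5 GiB = 4295.0 Mb.
Stream payload after overhead: 4295.0 / 1.03 = 4169.9 Mb.
5 min = 300 s
Total bitrate budget: 4169.9 Mb / 300 s = 13.900 Mbps.
Audio: 192 kbps = 0.192 Mbps.
Video: 13.900 − 0.192 = 13.708 Mbps.

13.71 Mbps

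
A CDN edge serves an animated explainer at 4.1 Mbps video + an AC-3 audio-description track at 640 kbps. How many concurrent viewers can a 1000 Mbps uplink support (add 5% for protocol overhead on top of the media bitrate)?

Audio: 640 kbps = 0.640 Mbps.
Per-viewer media rate: 4.740 Mbps.
On the wire with 5% overhead: 4.977 Mbps.
1000 Mbps = 1,000 Mbps; 1,000 / 4.977 = 200.92 → 200 viewers.

200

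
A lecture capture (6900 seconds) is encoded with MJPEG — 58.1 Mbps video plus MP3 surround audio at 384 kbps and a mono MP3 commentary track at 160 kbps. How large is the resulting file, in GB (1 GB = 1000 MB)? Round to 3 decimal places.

50.580 GB

Audio total: 384 + 160 = 544 kbps = 0.544 Mbps.
Total bitrate: 58.1 + 0.544 = 58.644 Mbps.
Stream data: 58.644 Mbps × 6900 s = 404643.6 Mb.
404,644 Mb ÷ 8 = 50,580 MB → 50.58 GB.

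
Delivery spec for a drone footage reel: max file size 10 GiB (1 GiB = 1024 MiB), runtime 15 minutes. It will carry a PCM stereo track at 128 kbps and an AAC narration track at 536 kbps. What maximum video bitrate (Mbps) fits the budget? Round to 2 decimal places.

Budget: 10 GiB = 85899.3 Mb.
15 min = 900 s
Total bitrate budget: 85899.3 Mb / 900 s = 95.444 Mbps.
Audio total: 128 + 536 = 664 kbps = 0.664 Mbps.
Video: 95.444 − 0.664 = 94.780 Mbps.

94.78 Mbps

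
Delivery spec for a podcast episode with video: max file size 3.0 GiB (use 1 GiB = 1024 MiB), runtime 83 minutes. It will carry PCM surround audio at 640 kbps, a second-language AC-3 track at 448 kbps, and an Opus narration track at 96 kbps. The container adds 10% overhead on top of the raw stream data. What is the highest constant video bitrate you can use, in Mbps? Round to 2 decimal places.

3.52 Mbps

Budget: 3.0 GiB = 25769.8 Mb.
Stream payload after overhead: 25769.8 / 1.10 = 23427.1 Mb.
83 min = 4980 s
Total bitrate budget: 23427.1 Mb / 4980 s = 4.704 Mbps.
Audio total: 640 + 448 + 96 = 1184 kbps = 1.184 Mbps.
Video: 4.704 − 1.184 = 3.520 Mbps.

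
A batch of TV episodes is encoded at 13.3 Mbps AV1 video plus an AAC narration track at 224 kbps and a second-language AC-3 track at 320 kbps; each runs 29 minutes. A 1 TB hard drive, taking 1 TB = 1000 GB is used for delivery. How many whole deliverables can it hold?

332

29 min = 1740 s
Audio total: 224 + 320 = 544 kbps = 0.544 Mbps.
Total bitrate: 13.844 Mbps.
Per item: 13.844 Mbps × 1740 s = 24,089 Mb = 3,011 MB.
Capacity: 1 TB = 8,000,000 Mb; 332.11 items → 332 complete.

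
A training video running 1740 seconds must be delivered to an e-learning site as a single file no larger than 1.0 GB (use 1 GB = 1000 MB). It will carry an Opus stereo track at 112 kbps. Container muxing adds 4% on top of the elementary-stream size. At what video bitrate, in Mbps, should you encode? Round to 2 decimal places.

4.31 Mbps

Budget: 1.0 GB = 8000.0 Mb.
Stream payload after overhead: 8000.0 / 1.04 = 7692.3 Mb.
Total bitrate budget: 7692.3 Mb / 1740 s = 4.421 Mbps.
Audio: 112 kbps = 0.112 Mbps.
Video: 4.421 − 0.112 = 4.309 Mbps.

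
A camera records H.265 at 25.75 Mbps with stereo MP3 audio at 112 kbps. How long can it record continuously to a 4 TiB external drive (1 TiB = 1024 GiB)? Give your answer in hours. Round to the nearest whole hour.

378 hours

Audio: 112 kbps = 0.112 Mbps.
Total bitrate: 25.75 + 0.112 = 25.862 Mbps.
Capacity: 4 TiB = 35,184,372 Mb.
Recording time: 35,184,372 / 25.862 = 1,360,466 s ≈ 378 hours.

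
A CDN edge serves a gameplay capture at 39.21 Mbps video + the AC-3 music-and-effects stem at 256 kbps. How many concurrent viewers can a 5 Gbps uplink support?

Audio: 256 kbps = 0.256 Mbps.
Per-viewer media rate: 39.466 Mbps.
5 Gbps = 5,000 Mbps; 5,000 / 39.466 = 126.69 → 126 viewers.

126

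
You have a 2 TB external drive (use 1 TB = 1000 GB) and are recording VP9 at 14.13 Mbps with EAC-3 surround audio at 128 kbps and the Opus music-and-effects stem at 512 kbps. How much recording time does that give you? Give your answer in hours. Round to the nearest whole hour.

Audio total: 128 + 512 = 640 kbps = 0.640 Mbps.
Total bitrate: 14.13 + 0.640 = 14.770 Mbps.
Capacity: 2 TB = 16,000,000 Mb.
Recording time: 16,000,000 / 14.770 = 1,083,277 s ≈ 301 hours.

301 hours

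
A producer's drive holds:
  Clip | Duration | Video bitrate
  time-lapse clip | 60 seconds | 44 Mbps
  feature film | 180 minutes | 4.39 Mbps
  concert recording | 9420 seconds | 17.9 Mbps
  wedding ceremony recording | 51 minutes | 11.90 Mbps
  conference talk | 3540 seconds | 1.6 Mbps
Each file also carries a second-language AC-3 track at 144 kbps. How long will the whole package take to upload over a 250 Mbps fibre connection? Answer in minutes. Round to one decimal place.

17.6 minutes

Audio: 144 kbps = 0.144 Mbps.
time-lapse clip: 44.144 Mbps × 60 s = 2648.6 Mb
feature film: 4.534 Mbps × 10800 s = 48967.2 Mb
concert recording: 18.044 Mbps × 9420 s = 169974.5 Mb
wedding ceremony recording: 12.044 Mbps × 3060 s = 36854.6 Mb
conference talk: 1.744 Mbps × 3540 s = 6173.8 Mb
Total: 264618.7 Mb = 33077.3 MB.
At 250 Mbps: 264618.7 / 250 = 1058 s ≈ 17.6 minutes.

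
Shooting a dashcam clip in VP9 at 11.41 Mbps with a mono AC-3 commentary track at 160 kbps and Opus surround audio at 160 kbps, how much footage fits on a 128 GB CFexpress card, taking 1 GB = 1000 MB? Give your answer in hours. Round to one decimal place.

Audio total: 160 + 160 = 320 kbps = 0.320 Mbps.
Total bitrate: 11.41 + 0.320 = 11.730 Mbps.
Capacity: 128 GB = 1,024,000 Mb.
Recording time: 1,024,000 / 11.730 = 87,298 s ≈ 24.2 hours.

24.2 hours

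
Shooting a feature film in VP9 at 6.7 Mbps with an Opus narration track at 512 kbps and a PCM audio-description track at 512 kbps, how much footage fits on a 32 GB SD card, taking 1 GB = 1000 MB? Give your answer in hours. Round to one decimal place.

Audio total: 512 + 512 = 1024 kbps = 1.024 Mbps.
Total bitrate: 6.7 + 1.024 = 7.724 Mbps.
Capacity: 32 GB = 256,000 Mb.
Recording time: 256,000 / 7.724 = 33,143 s ≈ 9.21 hours.

9.2 hours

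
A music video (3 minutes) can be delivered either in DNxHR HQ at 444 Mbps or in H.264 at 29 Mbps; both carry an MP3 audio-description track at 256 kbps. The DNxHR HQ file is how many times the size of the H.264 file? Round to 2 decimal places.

3 min = 180 s
Audio: 256 kbps = 0.256 Mbps.
DNxHR HQ: 444.256 Mbps × 180 s = 79966.1 Mb = 9.996 GB.
H.264: 29.256 Mbps × 180 s = 5266.1 Mb = 0.658 GB.
Ratio: 9.996 / 0.658 = 15.185.

15.19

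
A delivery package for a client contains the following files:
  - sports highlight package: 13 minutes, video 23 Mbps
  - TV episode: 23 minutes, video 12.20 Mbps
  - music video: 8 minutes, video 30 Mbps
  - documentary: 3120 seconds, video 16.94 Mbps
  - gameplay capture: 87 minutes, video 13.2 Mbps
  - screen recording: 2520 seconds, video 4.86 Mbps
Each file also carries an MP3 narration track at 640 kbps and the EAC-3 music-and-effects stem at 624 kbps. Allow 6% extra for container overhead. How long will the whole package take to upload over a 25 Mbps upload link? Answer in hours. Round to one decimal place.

Audio total: 640 + 624 = 1264 kbps = 1.264 Mbps.
sports highlight package: 24.264 Mbps × 780 s × 1.06 = 20061.5 Mb
TV episode: 13.464 Mbps × 1380 s × 1.06 = 19695.1 Mb
music video: 31.264 Mbps × 480 s × 1.06 = 15907.1 Mb
documentary: 18.204 Mbps × 3120 s × 1.06 = 60204.3 Mb
gameplay capture: 14.464 Mbps × 5220 s × 1.06 = 80032.2 Mb
screen recording: 6.124 Mbps × 2520 s × 1.06 = 16358.4 Mb
Total: 212258.6 Mb = 26532.3 MB.
At 25 Mbps: 212258.6 / 25 = 8490 s ≈ 2.36 hours.

2.4 hours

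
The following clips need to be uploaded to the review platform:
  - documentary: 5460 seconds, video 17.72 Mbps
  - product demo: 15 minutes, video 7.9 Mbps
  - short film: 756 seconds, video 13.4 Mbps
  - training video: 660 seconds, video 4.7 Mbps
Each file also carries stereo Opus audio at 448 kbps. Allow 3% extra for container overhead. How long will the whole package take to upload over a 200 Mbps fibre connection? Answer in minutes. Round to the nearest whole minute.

10 minutes

Audio: 448 kbps = 0.448 Mbps.
documentary: 18.168 Mbps × 5460 s × 1.03 = 102173.2 Mb
product demo: 8.348 Mbps × 900 s × 1.03 = 7738.6 Mb
short film: 13.848 Mbps × 756 s × 1.03 = 10783.2 Mb
training video: 5.148 Mbps × 660 s × 1.03 = 3499.6 Mb
Total: 124194.6 Mb = 15524.3 MB.
At 200 Mbps: 124194.6 / 200 = 621 s ≈ 10.3 minutes.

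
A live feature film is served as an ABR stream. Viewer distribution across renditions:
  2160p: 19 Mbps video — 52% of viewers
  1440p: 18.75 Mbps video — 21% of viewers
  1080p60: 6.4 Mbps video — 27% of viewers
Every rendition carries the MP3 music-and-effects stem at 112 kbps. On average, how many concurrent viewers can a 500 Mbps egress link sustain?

Audio: 112 kbps = 0.112 Mbps.
Average per-viewer bitrate: 0.52×19.112 + 0.21×18.862 + 0.27×6.512 = 15.658 Mbps.
500 Mbps = 500.0 Mbps; 500.0 / 15.658 = 31.93 → 31.

31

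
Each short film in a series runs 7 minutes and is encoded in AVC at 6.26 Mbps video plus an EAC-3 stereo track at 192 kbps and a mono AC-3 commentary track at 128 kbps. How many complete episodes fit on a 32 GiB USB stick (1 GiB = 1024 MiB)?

99

7 min = 420 s
Audio total: 192 + 128 = 320 kbps = 0.320 Mbps.
Total bitrate: 6.580 Mbps.
Per item: 6.580 Mbps × 420 s = 2,764 Mb = 345.4 MB.
Capacity: 32 GiB = 274,878 Mb; 99.46 items → 99 complete.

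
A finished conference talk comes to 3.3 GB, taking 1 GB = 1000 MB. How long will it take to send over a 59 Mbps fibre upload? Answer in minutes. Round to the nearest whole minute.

File: 3.3 GB = 26400.0 Mb.
At 59 Mbps: 26400.0 / 59 = 447.5 s ≈ 7.46 minutes.

7 minutes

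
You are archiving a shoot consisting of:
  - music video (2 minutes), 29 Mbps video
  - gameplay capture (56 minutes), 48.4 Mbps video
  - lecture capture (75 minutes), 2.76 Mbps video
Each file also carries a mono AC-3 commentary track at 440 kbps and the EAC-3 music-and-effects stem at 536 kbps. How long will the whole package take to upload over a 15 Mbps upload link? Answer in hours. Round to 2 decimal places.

Audio total: 440 + 536 = 976 kbps = 0.976 Mbps.
music video: 29.976 Mbps × 120 s = 3597.1 Mb
gameplay capture: 49.376 Mbps × 3360 s = 165903.4 Mb
lecture capture: 3.736 Mbps × 4500 s = 16812.0 Mb
Total: 186312.5 Mb = 23289.1 MB.
At 15 Mbps: 186312.5 / 15 = 12421 s ≈ 3.45 hours.

3.45 hours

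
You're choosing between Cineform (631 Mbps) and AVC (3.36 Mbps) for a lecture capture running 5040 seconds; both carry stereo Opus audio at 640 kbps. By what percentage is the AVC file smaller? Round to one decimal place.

Audio: 640 kbps = 0.640 Mbps.
Cineform: 631.640 Mbps × 5040 s = 3183465.6 Mb = 397.933 GB.
AVC: 4.000 Mbps × 5040 s = 20160.0 Mb = 2.520 GB.
Reduction: (1 − 2.520/397.933) × 100 = 99.37%.

99.4%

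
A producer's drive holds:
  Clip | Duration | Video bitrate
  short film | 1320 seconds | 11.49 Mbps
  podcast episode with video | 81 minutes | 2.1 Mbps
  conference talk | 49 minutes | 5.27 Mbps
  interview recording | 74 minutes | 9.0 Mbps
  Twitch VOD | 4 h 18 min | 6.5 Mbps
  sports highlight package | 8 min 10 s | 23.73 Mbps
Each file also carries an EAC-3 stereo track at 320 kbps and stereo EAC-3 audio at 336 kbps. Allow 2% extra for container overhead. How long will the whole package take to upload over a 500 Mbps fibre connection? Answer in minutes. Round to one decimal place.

7.2 minutes

Audio total: 320 + 336 = 656 kbps = 0.656 Mbps.
short film: 12.146 Mbps × 1320 s × 1.02 = 16353.4 Mb
podcast episode with video: 2.756 Mbps × 4860 s × 1.02 = 13662.0 Mb
conference talk: 5.926 Mbps × 2940 s × 1.02 = 17770.9 Mb
interview recording: 9.656 Mbps × 4440 s × 1.02 = 43730.1 Mb
Twitch VOD: 7.156 Mbps × 15480 s × 1.02 = 112990.4 Mb
sports highlight package: 24.386 Mbps × 490 s × 1.02 = 12188.1 Mb
Total: 216694.9 Mb = 27086.9 MB.
At 500 Mbps: 216694.9 / 500 = 433 s ≈ 7.22 minutes.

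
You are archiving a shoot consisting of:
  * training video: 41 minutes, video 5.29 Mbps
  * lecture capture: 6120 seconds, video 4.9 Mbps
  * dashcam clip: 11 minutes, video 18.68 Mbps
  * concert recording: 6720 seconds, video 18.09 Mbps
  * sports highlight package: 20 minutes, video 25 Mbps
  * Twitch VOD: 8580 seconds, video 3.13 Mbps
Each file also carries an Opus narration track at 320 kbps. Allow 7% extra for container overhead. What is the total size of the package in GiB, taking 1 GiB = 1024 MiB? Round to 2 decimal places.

30.14 GiB

Audio: 320 kbps = 0.320 Mbps.
training video: 5.610 Mbps × 2460 s × 1.07 = 14766.6 Mb
lecture capture: 5.220 Mbps × 6120 s × 1.07 = 34182.6 Mb
dashcam clip: 19.000 Mbps × 660 s × 1.07 = 13417.8 Mb
concert recording: 18.410 Mbps × 6720 s × 1.07 = 132375.3 Mb
sports highlight package: 25.320 Mbps × 1200 s × 1.07 = 32510.9 Mb
Twitch VOD: 3.450 Mbps × 8580 s × 1.07 = 31673.1 Mb
Total: 258926.3 Mb = 32365.8 MB.
= 30.14 GiB.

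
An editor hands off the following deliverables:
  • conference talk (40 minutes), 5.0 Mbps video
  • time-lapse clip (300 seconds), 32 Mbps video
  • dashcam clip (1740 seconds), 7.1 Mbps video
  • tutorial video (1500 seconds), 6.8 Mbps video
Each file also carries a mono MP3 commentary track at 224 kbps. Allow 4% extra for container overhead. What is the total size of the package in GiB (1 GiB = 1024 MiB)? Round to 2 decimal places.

5.51 GiB

Audio: 224 kbps = 0.224 Mbps.
conference talk: 5.224 Mbps × 2400 s × 1.04 = 13039.1 Mb
time-lapse clip: 32.224 Mbps × 300 s × 1.04 = 10053.9 Mb
dashcam clip: 7.324 Mbps × 1740 s × 1.04 = 13253.5 Mb
tutorial video: 7.024 Mbps × 1500 s × 1.04 = 10957.4 Mb
Total: 47303.9 Mb = 5913.0 MB.
= 5.507 GiB.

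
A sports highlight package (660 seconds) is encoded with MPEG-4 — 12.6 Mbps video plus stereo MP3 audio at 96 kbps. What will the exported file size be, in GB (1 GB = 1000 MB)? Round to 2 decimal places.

1.05 GB

Audio: 96 kbps = 0.096 Mbps.
Total bitrate: 12.6 + 0.096 = 12.696 Mbps.
Stream data: 12.696 Mbps × 660 s = 8379.4 Mb.
8,379 Mb ÷ 8 = 1,047 MB → 1.047 GB.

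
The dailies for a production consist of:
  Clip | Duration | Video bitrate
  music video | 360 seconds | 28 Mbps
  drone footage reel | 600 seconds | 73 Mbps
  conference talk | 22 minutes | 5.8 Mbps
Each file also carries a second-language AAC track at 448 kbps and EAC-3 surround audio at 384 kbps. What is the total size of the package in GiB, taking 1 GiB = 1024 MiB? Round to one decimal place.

Audio total: 448 + 384 = 832 kbps = 0.832 Mbps.
music video: 28.832 Mbps × 360 s = 10379.5 Mb
drone footage reel: 73.832 Mbps × 600 s = 44299.2 Mb
conference talk: 6.632 Mbps × 1320 s = 8754.2 Mb
Total: 63433.0 Mb = 7929.1 MB.
= 7.385 GiB.

7.4 GiB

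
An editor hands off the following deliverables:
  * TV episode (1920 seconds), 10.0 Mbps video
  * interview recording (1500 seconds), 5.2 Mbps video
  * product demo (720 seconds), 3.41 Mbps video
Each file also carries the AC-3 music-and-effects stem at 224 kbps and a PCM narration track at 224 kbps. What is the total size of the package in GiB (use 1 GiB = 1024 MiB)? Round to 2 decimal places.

3.64 GiB

Audio total: 224 + 224 = 448 kbps = 0.448 Mbps.
TV episode: 10.448 Mbps × 1920 s = 20060.2 Mb
interview recording: 5.648 Mbps × 1500 s = 8472.0 Mb
product demo: 3.858 Mbps × 720 s = 2777.8 Mb
Total: 31309.9 Mb = 3913.7 MB.
= 3.645 GiB.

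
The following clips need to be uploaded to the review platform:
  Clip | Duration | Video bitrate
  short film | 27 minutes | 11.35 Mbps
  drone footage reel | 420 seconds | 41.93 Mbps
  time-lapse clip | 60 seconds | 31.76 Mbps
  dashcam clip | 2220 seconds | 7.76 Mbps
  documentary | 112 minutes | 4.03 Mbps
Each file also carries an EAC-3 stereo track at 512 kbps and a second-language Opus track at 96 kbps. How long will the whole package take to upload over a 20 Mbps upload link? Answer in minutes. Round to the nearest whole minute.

Audio total: 512 + 96 = 608 kbps = 0.608 Mbps.
short film: 11.958 Mbps × 1620 s = 19372.0 Mb
drone footage reel: 42.538 Mbps × 420 s = 17866.0 Mb
time-lapse clip: 32.368 Mbps × 60 s = 1942.1 Mb
dashcam clip: 8.368 Mbps × 2220 s = 18577.0 Mb
documentary: 4.638 Mbps × 6720 s = 31167.4 Mb
Total: 88924.3 Mb = 11115.5 MB.
At 20 Mbps: 88924.3 / 20 = 4446 s ≈ 74.1 minutes.

74 minutes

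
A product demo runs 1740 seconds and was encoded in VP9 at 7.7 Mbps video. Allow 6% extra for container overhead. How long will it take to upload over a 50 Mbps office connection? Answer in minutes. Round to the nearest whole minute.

File: 7.700 Mbps × 1740 s = 13398.0 Mb.
With 6% container overhead: ×1.06. → 14201.9 Mb.
At 50 Mbps: 14201.9 / 50 = 284.0 s ≈ 4.73 minutes.

5 minutes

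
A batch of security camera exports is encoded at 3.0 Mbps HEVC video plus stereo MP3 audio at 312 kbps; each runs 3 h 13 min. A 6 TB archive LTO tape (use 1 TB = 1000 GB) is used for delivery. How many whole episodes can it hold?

1251

3 h 13 min = 193 min = 11580 s
Audio: 312 kbps = 0.312 Mbps.
Total bitrate: 3.312 Mbps.
Per item: 3.312 Mbps × 11580 s = 38,353 Mb = 4,794 MB.
Capacity: 6 TB = 48,000,000 Mb; 1251.53 items → 1251 complete.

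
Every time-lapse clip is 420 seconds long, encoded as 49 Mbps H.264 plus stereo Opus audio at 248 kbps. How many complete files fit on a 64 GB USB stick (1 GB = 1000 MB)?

Audio: 248 kbps = 0.248 Mbps.
Total bitrate: 49.248 Mbps.
Per item: 49.248 Mbps × 420 s = 20,684 Mb = 2,586 MB.
Capacity: 64 GB = 512,000 Mb; 24.75 items → 24 complete.

24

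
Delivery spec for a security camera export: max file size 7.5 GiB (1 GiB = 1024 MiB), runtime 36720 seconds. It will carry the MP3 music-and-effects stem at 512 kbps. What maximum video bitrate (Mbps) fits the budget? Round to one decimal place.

Budget: 7.5 GiB = 64424.5 Mb.
Total bitrate budget: 64424.5 Mb / 36720 s = 1.754 Mbps.
Audio: 512 kbps = 0.512 Mbps.
Video: 1.754 − 0.512 = 1.242 Mbps.

1.2 Mbps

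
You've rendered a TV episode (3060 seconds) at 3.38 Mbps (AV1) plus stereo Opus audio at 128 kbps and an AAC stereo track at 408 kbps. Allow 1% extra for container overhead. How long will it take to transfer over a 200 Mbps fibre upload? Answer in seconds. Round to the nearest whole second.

61 seconds

Audio total: 128 + 408 = 536 kbps = 0.536 Mbps.
Total bitrate: 3.916 Mbps.
File: 3.916 Mbps × 3060 s = 11983.0 Mb.
With 1% container overhead: ×1.01. → 12102.8 Mb.
At 200 Mbps: 12102.8 / 200 = 60.5 s ≈ 60.5 seconds.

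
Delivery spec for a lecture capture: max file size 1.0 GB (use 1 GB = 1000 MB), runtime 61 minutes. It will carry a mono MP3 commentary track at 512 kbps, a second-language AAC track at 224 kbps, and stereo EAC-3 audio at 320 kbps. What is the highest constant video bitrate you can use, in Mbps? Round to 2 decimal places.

1.13 Mbps

Budget: 1.0 GB = 8000.0 Mb.
61 min = 3660 s
Total bitrate budget: 8000.0 Mb / 3660 s = 2.186 Mbps.
Audio total: 512 + 224 + 320 = 1056 kbps = 1.056 Mbps.
Video: 2.186 − 1.056 = 1.130 Mbps.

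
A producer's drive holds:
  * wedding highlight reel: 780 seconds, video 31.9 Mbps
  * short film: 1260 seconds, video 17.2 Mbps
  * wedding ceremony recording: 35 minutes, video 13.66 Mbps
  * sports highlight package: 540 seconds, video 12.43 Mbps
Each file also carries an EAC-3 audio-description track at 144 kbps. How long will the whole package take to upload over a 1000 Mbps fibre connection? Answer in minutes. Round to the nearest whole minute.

1 minutes

Audio: 144 kbps = 0.144 Mbps.
wedding highlight reel: 32.044 Mbps × 780 s = 24994.3 Mb
short film: 17.344 Mbps × 1260 s = 21853.4 Mb
wedding ceremony recording: 13.804 Mbps × 2100 s = 28988.4 Mb
sports highlight package: 12.574 Mbps × 540 s = 6790.0 Mb
Total: 82626.1 Mb = 10328.3 MB.
At 1000 Mbps: 82626.1 / 1000 = 83 s ≈ 1.38 minutes.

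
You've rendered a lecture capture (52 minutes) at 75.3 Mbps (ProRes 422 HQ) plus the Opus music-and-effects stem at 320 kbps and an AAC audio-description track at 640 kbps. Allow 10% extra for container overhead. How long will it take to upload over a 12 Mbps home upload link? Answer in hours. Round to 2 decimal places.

52 min = 3120 s
Audio total: 320 + 640 = 960 kbps = 0.960 Mbps.
Total bitrate: 76.260 Mbps.
File: 76.260 Mbps × 3120 s = 237931.2 Mb.
With 10% container overhead: ×1.10. → 261724.3 Mb.
At 12 Mbps: 261724.3 / 12 = 21810.4 s ≈ 6.06 hours.

6.06 hours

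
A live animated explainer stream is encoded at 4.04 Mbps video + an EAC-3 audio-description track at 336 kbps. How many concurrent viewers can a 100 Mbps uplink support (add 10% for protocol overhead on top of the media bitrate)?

Audio: 336 kbps = 0.336 Mbps.
Per-viewer media rate: 4.376 Mbps.
On the wire with 10% overhead: 4.814 Mbps.
100 Mbps = 100.0 Mbps; 100.0 / 4.814 = 20.77 → 20 viewers.

20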